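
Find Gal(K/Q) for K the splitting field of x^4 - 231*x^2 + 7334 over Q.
Gal(K/Q) = V_4 (Klein four-group, Z/2Z × Z/2Z)

f factors as (x^2 - 193)(x^2 - 38), so the splitting field is K = Q(sqrt(193), sqrt(38)). The elements 193, 38, 7334 are all non-squares in Q, so sqrt(193) and sqrt(38) generate independent quadratic extensions. Thus [K:Q] = 4 and Gal(K/Q) is generated by the two order-2 automorphisms sqrt(193) ↦ -sqrt(193) and sqrt(38) ↦ -sqrt(38), giving V_4.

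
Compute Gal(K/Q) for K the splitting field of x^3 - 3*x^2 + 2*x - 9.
Gal(K/Q) = S_3 (symmetric group of order 6)

Compute the discriminant of x^3 + (-3)*x^2 + (2)*x + (-9): Δ = -2183. Since Δ is not a rational square, the Galois group is not contained in A_3; it must be the full S_3 (irreducibility of the cubic rules out anything smaller).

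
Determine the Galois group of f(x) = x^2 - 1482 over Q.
Gal(K/Q) = Z/2Z (cyclic of order 2)

x^2 - 1482 is irreducible over Q since 1482 is not a rational square. The splitting field Q(sqrt(1482)) has degree 2 over Q, and its unique nontrivial automorphism is sqrt(1482) ↦ -sqrt(1482). Hence Gal(Q(sqrt(1482))/Q) = Z/2Z.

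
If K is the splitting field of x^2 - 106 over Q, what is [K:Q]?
[K:Q] = 2

The polynomial x^2 - 106 is irreducible over Q since 106 is not a perfect square. Its splitting field is Q(sqrt(106)), which has degree 2 over Q.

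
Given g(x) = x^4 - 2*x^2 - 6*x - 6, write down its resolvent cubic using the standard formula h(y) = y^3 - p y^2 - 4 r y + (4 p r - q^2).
h(y) = y^3 + 2*y^2 + 24*y + 12

Identify coefficients: p = -2, q = -6, r = -6.
Plug into h(y) = y^3 - p y^2 - 4 r y + (4 p r - q^2):
  h(y) = y^3 - (-2) y^2 - 4*(-6) y + (4*(-2)*(-6) - (-6)^2)
       = y^3 + (2) y^2 + (24) y + (12).
Simplifying: h(y) = y^3 + 2*y^2 + 24*y + 12.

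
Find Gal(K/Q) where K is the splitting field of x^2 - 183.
Gal(K/Q) = Z/2Z (cyclic of order 2)

x^2 - 183 is irreducible over Q since 183 is not a rational square. The splitting field Q(sqrt(183)) has degree 2 over Q, and its unique nontrivial automorphism is sqrt(183) ↦ -sqrt(183). Hence Gal(Q(sqrt(183))/Q) = Z/2Z.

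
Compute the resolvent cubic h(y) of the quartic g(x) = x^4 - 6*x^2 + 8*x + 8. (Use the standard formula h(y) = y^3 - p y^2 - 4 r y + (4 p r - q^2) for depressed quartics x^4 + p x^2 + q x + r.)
h(y) = y^3 + 6*y^2 - 32*y - 256

Identify coefficients: p = -6, q = 8, r = 8.
Plug into h(y) = y^3 - p y^2 - 4 r y + (4 p r - q^2):
  h(y) = y^3 - (-6) y^2 - 4*(8) y + (4*(-6)*(8) - (8)^2)
       = y^3 + (6) y^2 + (-32) y + (-256).
Simplifying: h(y) = y^3 + 6*y^2 - 32*y - 256.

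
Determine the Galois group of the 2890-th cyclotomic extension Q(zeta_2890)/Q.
|Gal(Q(zeta_2890)/Q)| = phi(2890) = 1088; group ≅ (Z/2890Z)^* ≅ Z/4Z × Z/272Z

The n-th cyclotomic polynomial Φ_2890(x) is the minimal polynomial of zeta_2890 over Q and has degree phi(2890) = 1088. So Q(zeta_2890) is a degree-1088 Galois extension with Galois group (Z/2890Z)^*. By CRT, (Z/2890Z)^* ≅ (Z/2Z)^* × (Z/5Z)^* × (Z/289Z)^*. Each prime-power unit group is (Z/2Z)^* ≅ trivial group (order 1); (Z/5Z)^* ≅ Z/4Z; (Z/289Z)^* ≅ Z/272Z. Hence Gal(Q(zeta_2890)/Q) ≅ Z/4Z × Z/272Z.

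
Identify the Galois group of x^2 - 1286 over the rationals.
Gal(K/Q) = Z/2Z (cyclic of order 2)

x^2 - 1286 is irreducible over Q since 1286 is not a rational square. The splitting field Q(sqrt(1286)) has degree 2 over Q, and its unique nontrivial automorphism is sqrt(1286) ↦ -sqrt(1286). Hence Gal(Q(sqrt(1286))/Q) = Z/2Z.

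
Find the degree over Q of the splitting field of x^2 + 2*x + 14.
[K:Q] = 2

The discriminant of x^2 + (2)*x + (14) is b^2 - 4c = 4 - (56) = -52. Since -52 is not a perfect square in Q, the polynomial is irreducible over Q. Its two roots generate a degree-2 extension, so [K:Q] = 2.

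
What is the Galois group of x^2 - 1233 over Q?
Gal(K/Q) = Z/2Z (cyclic of order 2)

x^2 - 1233 is irreducible over Q since 1233 is not a rational square. The splitting field Q(sqrt(1233)) has degree 2 over Q, and its unique nontrivial automorphism is sqrt(1233) ↦ -sqrt(1233). Hence Gal(Q(sqrt(1233))/Q) = Z/2Z.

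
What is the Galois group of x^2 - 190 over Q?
Gal(K/Q) = Z/2Z (cyclic of order 2)

x^2 - 190 is irreducible over Q since 190 is not a rational square. The splitting field Q(sqrt(190)) has degree 2 over Q, and its unique nontrivial automorphism is sqrt(190) ↦ -sqrt(190). Hence Gal(Q(sqrt(190))/Q) = Z/2Z.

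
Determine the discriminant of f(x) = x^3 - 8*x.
Δ = 2048

For a depressed cubic x^3 + p x + q the discriminant is Δ = -4 p^3 - 27 q^2 = -4*(-8)^3 - 27*(0)^2 = 2048 - 0 = 2048.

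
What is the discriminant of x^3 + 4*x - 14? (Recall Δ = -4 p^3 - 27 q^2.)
Δ = -5548

For a depressed cubic x^3 + p x + q the discriminant is Δ = -4 p^3 - 27 q^2 = -4*(4)^3 - 27*(-14)^2 = -256 - 5292 = -5548.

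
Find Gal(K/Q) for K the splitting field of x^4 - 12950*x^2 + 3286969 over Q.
Gal(K/Q) = Z/2Z (cyclic of order 2)

f factors as (x^2 - 12691)(x^2 - 259), so the splitting field is K = Q(sqrt(12691), sqrt(259)). The squarefree part of 12691 is 259 and the squarefree part of 259 is also 259, so sqrt(12691) and sqrt(259) are both rational multiples of sqrt(259). Hence Q(sqrt(12691)) = Q(sqrt(259)) = Q(sqrt(259)), and the splitting field collapses to a single degree-2 extension with Galois group Z/2Z.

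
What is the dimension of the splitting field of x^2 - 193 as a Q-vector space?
[K:Q] = 2

The polynomial x^2 - 193 is irreducible over Q since 193 is not a perfect square. Its splitting field is Q(sqrt(193)), which has degree 2 over Q.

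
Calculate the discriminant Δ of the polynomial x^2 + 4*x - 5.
Δ = 36

For a quadratic a x^2 + b x + c the discriminant is Δ = b^2 - 4ac = (4)^2 - 4*(1)*(-5) = 16 - (-20) = 36.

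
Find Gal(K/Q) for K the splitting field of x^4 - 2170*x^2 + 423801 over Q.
Gal(K/Q) = Z/2Z (cyclic of order 2)

f factors as (x^2 - 1953)(x^2 - 217), so the splitting field is K = Q(sqrt(1953), sqrt(217)). The squarefree part of 1953 is 217 and the squarefree part of 217 is also 217, so sqrt(1953) and sqrt(217) are both rational multiples of sqrt(217). Hence Q(sqrt(1953)) = Q(sqrt(217)) = Q(sqrt(217)), and the splitting field collapses to a single degree-2 extension with Galois group Z/2Z.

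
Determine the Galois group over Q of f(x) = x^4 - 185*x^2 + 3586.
Gal(K/Q) = V_4 (Klein four-group, Z/2Z × Z/2Z)

f factors as (x^2 - 163)(x^2 - 22), so the splitting field is K = Q(sqrt(163), sqrt(22)). The elements 163, 22, 3586 are all non-squares in Q, so sqrt(163) and sqrt(22) generate independent quadratic extensions. Thus [K:Q] = 4 and Gal(K/Q) is generated by the two order-2 automorphisms sqrt(163) ↦ -sqrt(163) and sqrt(22) ↦ -sqrt(22), giving V_4.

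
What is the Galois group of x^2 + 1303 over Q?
Gal(K/Q) = Z/2Z (cyclic of order 2)

x^2 + 1303 is irreducible over Q since -1303 is not a rational square. The splitting field Q(sqrt(-1303)) has degree 2 over Q, and its unique nontrivial automorphism is sqrt(-1303) ↦ -sqrt(-1303). Hence Gal(Q(sqrt(-1303))/Q) = Z/2Z.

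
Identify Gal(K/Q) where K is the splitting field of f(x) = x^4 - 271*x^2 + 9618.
Gal(K/Q) = V_4 (Klein four-group, Z/2Z × Z/2Z)

f factors as (x^2 - 229)(x^2 - 42), so the splitting field is K = Q(sqrt(229), sqrt(42)). The elements 229, 42, 9618 are all non-squares in Q, so sqrt(229) and sqrt(42) generate independent quadratic extensions. Thus [K:Q] = 4 and Gal(K/Q) is generated by the two order-2 automorphisms sqrt(229) ↦ -sqrt(229) and sqrt(42) ↦ -sqrt(42), giving V_4.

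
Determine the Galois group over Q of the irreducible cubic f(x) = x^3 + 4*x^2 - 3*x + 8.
Gal(K/Q) = S_3 (symmetric group of order 6)

Compute the discriminant of x^3 + (4)*x^2 + (-3)*x + (8): Δ = -5252. Since Δ is not a rational square, the Galois group is not contained in A_3; it must be the full S_3 (irreducibility of the cubic rules out anything smaller).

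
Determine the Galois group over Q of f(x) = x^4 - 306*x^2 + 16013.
Gal(K/Q) = V_4 (Klein four-group, Z/2Z × Z/2Z)

f factors as (x^2 - 67)(x^2 - 239), so the splitting field is K = Q(sqrt(67), sqrt(239)). The elements 67, 239, 16013 are all non-squares in Q, so sqrt(67) and sqrt(239) generate independent quadratic extensions. Thus [K:Q] = 4 and Gal(K/Q) is generated by the two order-2 automorphisms sqrt(67) ↦ -sqrt(67) and sqrt(239) ↦ -sqrt(239), giving V_4.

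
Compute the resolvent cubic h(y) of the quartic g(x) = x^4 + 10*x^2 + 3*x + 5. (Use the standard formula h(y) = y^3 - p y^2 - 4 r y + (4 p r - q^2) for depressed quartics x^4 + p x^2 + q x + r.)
h(y) = y^3 - 10*y^2 - 20*y + 191

Identify coefficients: p = 10, q = 3, r = 5.
Plug into h(y) = y^3 - p y^2 - 4 r y + (4 p r - q^2):
  h(y) = y^3 - (10) y^2 - 4*(5) y + (4*(10)*(5) - (3)^2)
       = y^3 + (-10) y^2 + (-20) y + (191).
Simplifying: h(y) = y^3 - 10*y^2 - 20*y + 191.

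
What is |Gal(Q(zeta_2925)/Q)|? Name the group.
|Gal(Q(zeta_2925)/Q)| = phi(2925) = 1440; group ≅ (Z/2925Z)^* ≅ Z/6Z × Z/12Z × Z/20Z

The n-th cyclotomic polynomial Φ_2925(x) is the minimal polynomial of zeta_2925 over Q and has degree phi(2925) = 1440. So Q(zeta_2925) is a degree-1440 Galois extension with Galois group (Z/2925Z)^*. By CRT, (Z/2925Z)^* ≅ (Z/9Z)^* × (Z/25Z)^* × (Z/13Z)^*. Each prime-power unit group is (Z/9Z)^* ≅ Z/6Z; (Z/25Z)^* ≅ Z/20Z; (Z/13Z)^* ≅ Z/12Z. Hence Gal(Q(zeta_2925)/Q) ≅ Z/6Z × Z/12Z × Z/20Z.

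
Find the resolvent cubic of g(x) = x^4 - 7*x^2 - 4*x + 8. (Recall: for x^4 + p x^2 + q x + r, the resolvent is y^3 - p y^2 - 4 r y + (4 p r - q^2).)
h(y) = y^3 + 7*y^2 - 32*y - 240

Identify coefficients: p = -7, q = -4, r = 8.
Plug into h(y) = y^3 - p y^2 - 4 r y + (4 p r - q^2):
  h(y) = y^3 - (-7) y^2 - 4*(8) y + (4*(-7)*(8) - (-4)^2)
       = y^3 + (7) y^2 + (-32) y + (-240).
Simplifying: h(y) = y^3 + 7*y^2 - 32*y - 240.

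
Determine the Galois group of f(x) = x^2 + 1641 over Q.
Gal(K/Q) = Z/2Z (cyclic of order 2)

x^2 + 1641 is irreducible over Q since -1641 is not a rational square. The splitting field Q(sqrt(-1641)) has degree 2 over Q, and its unique nontrivial automorphism is sqrt(-1641) ↦ -sqrt(-1641). Hence Gal(Q(sqrt(-1641))/Q) = Z/2Z.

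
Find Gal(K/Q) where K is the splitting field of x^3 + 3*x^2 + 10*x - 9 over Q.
Gal(K/Q) = S_3 (symmetric group of order 6)

Compute the discriminant of x^3 + (3)*x^2 + (10)*x + (-9): Δ = -9175. Since Δ is not a rational square, the Galois group is not contained in A_3; it must be the full S_3 (irreducibility of the cubic rules out anything smaller).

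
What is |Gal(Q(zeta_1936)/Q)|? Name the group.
|Gal(Q(zeta_1936)/Q)| = phi(1936) = 880; group ≅ (Z/1936Z)^* ≅ Z/2Z × Z/4Z × Z/110Z

The n-th cyclotomic polynomial Φ_1936(x) is the minimal polynomial of zeta_1936 over Q and has degree phi(1936) = 880. So Q(zeta_1936) is a degree-880 Galois extension with Galois group (Z/1936Z)^*. By CRT, (Z/1936Z)^* ≅ (Z/16Z)^* × (Z/121Z)^*. Each prime-power unit group is (Z/16Z)^* ≅ Z/2Z × Z/4Z; (Z/121Z)^* ≅ Z/110Z. Hence Gal(Q(zeta_1936)/Q) ≅ Z/2Z × Z/4Z × Z/110Z.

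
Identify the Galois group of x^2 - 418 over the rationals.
Gal(K/Q) = Z/2Z (cyclic of order 2)

x^2 - 418 is irreducible over Q since 418 is not a rational square. The splitting field Q(sqrt(418)) has degree 2 over Q, and its unique nontrivial automorphism is sqrt(418) ↦ -sqrt(418). Hence Gal(Q(sqrt(418))/Q) = Z/2Z.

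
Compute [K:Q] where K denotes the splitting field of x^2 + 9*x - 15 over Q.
[K:Q] = 2

The discriminant of x^2 + (9)*x + (-15) is b^2 - 4c = 81 - (-60) = 141. Since 141 is not a perfect square in Q, the polynomial is irreducible over Q. Its two roots generate a degree-2 extension, so [K:Q] = 2.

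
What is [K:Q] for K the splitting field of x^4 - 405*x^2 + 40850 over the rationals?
[K:Q] = 4

f factors as (x^2 - 215)(x^2 - 190); the splitting field is K = Q(sqrt(215), sqrt(190)). Since 215, 190, and 40850 are all non-squares in Q, the three subfields Q(sqrt(215)), Q(sqrt(190)), Q(sqrt(40850)) are distinct degree-2 extensions, so [K:Q] = 4 (Klein four Galois group).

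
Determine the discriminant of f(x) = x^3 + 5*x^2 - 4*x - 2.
Δ = 2268

For x^3 + a x^2 + b x + c the discriminant is Δ = 18 a b c - 4 a^3 c + a^2 b^2 - 4 b^3 - 27 c^2.
Plug a = 5, b = -4, c = -2:
  18*(5)*(-4)*(-2) - 4*(5)^3*(-2) + (5)^2*(-4)^2 - 4*(-4)^3 - 27*(-2)^2
  = 720 + (1000) + 400 + (256) + (-108)
  = 2268.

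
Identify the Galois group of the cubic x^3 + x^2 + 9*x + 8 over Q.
Gal(K/Q) = S_3 (symmetric group of order 6)

Compute the discriminant of x^3 + (1)*x^2 + (9)*x + (8): Δ = -3299. Since Δ is not a rational square, the Galois group is not contained in A_3; it must be the full S_3 (irreducibility of the cubic rules out anything smaller).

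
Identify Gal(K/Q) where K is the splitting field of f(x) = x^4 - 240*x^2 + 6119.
Gal(K/Q) = V_4 (Klein four-group, Z/2Z × Z/2Z)

f factors as (x^2 - 29)(x^2 - 211), so the splitting field is K = Q(sqrt(29), sqrt(211)). The elements 29, 211, 6119 are all non-squares in Q, so sqrt(29) and sqrt(211) generate independent quadratic extensions. Thus [K:Q] = 4 and Gal(K/Q) is generated by the two order-2 automorphisms sqrt(29) ↦ -sqrt(29) and sqrt(211) ↦ -sqrt(211), giving V_4.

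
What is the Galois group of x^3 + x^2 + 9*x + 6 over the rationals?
Gal(K/Q) = S_3 (symmetric group of order 6)

Compute the discriminant of x^3 + (1)*x^2 + (9)*x + (6): Δ = -2859. Since Δ is not a rational square, the Galois group is not contained in A_3; it must be the full S_3 (irreducibility of the cubic rules out anything smaller).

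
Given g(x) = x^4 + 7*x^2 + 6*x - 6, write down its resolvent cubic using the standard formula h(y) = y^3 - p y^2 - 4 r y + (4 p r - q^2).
h(y) = y^3 - 7*y^2 + 24*y - 204

Identify coefficients: p = 7, q = 6, r = -6.
Plug into h(y) = y^3 - p y^2 - 4 r y + (4 p r - q^2):
  h(y) = y^3 - (7) y^2 - 4*(-6) y + (4*(7)*(-6) - (6)^2)
       = y^3 + (-7) y^2 + (24) y + (-204).
Simplifying: h(y) = y^3 - 7*y^2 + 24*y - 204.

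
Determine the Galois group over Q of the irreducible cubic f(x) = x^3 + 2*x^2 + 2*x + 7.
Gal(K/Q) = S_3 (symmetric group of order 6)

Compute the discriminant of x^3 + (2)*x^2 + (2)*x + (7): Δ = -1059. Since Δ is not a rational square, the Galois group is not contained in A_3; it must be the full S_3 (irreducibility of the cubic rules out anything smaller).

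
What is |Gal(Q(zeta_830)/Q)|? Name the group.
|Gal(Q(zeta_830)/Q)| = phi(830) = 328; group ≅ (Z/830Z)^* ≅ Z/4Z × Z/82Z

The n-th cyclotomic polynomial Φ_830(x) is the minimal polynomial of zeta_830 over Q and has degree phi(830) = 328. So Q(zeta_830) is a degree-328 Galois extension with Galois group (Z/830Z)^*. By CRT, (Z/830Z)^* ≅ (Z/2Z)^* × (Z/5Z)^* × (Z/83Z)^*. Each prime-power unit group is (Z/2Z)^* ≅ trivial group (order 1); (Z/5Z)^* ≅ Z/4Z; (Z/83Z)^* ≅ Z/82Z. Hence Gal(Q(zeta_830)/Q) ≅ Z/4Z × Z/82Z.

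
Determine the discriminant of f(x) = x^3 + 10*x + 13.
Δ = -8563

For a depressed cubic x^3 + p x + q the discriminant is Δ = -4 p^3 - 27 q^2 = -4*(10)^3 - 27*(13)^2 = -4000 - 4563 = -8563.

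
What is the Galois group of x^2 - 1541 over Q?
Gal(K/Q) = Z/2Z (cyclic of order 2)

x^2 - 1541 is irreducible over Q since 1541 is not a rational square. The splitting field Q(sqrt(1541)) has degree 2 over Q, and its unique nontrivial automorphism is sqrt(1541) ↦ -sqrt(1541). Hence Gal(Q(sqrt(1541))/Q) = Z/2Z.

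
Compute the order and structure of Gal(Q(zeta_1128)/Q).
|Gal(Q(zeta_1128)/Q)| = phi(1128) = 368; group ≅ (Z/1128Z)^* ≅ Z/2Z × Z/2Z × Z/2Z × Z/46Z

The n-th cyclotomic polynomial Φ_1128(x) is the minimal polynomial of zeta_1128 over Q and has degree phi(1128) = 368. So Q(zeta_1128) is a degree-368 Galois extension with Galois group (Z/1128Z)^*. By CRT, (Z/1128Z)^* ≅ (Z/8Z)^* × (Z/3Z)^* × (Z/47Z)^*. Each prime-power unit group is (Z/8Z)^* ≅ Z/2Z × Z/2Z; (Z/3Z)^* ≅ Z/2Z; (Z/47Z)^* ≅ Z/46Z. Hence Gal(Q(zeta_1128)/Q) ≅ Z/2Z × Z/2Z × Z/2Z × Z/46Z.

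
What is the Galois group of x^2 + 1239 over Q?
Gal(K/Q) = Z/2Z (cyclic of order 2)

x^2 + 1239 is irreducible over Q since -1239 is not a rational square. The splitting field Q(sqrt(-1239)) has degree 2 over Q, and its unique nontrivial automorphism is sqrt(-1239) ↦ -sqrt(-1239). Hence Gal(Q(sqrt(-1239))/Q) = Z/2Z.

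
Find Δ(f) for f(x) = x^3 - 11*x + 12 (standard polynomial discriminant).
Δ = 1436

For a depressed cubic x^3 + p x + q the discriminant is Δ = -4 p^3 - 27 q^2 = -4*(-11)^3 - 27*(12)^2 = 5324 - 3888 = 1436.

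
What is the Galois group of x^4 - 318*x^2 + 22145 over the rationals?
Gal(K/Q) = V_4 (Klein four-group, Z/2Z × Z/2Z)

f factors as (x^2 - 215)(x^2 - 103), so the splitting field is K = Q(sqrt(215), sqrt(103)). The elements 215, 103, 22145 are all non-squares in Q, so sqrt(215) and sqrt(103) generate independent quadratic extensions. Thus [K:Q] = 4 and Gal(K/Q) is generated by the two order-2 automorphisms sqrt(215) ↦ -sqrt(215) and sqrt(103) ↦ -sqrt(103), giving V_4.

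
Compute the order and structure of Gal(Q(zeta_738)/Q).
|Gal(Q(zeta_738)/Q)| = phi(738) = 240; group ≅ (Z/738Z)^* ≅ Z/6Z × Z/40Z

The n-th cyclotomic polynomial Φ_738(x) is the minimal polynomial of zeta_738 over Q and has degree phi(738) = 240. So Q(zeta_738) is a degree-240 Galois extension with Galois group (Z/738Z)^*. By CRT, (Z/738Z)^* ≅ (Z/2Z)^* × (Z/9Z)^* × (Z/41Z)^*. Each prime-power unit group is (Z/2Z)^* ≅ trivial group (order 1); (Z/9Z)^* ≅ Z/6Z; (Z/41Z)^* ≅ Z/40Z. Hence Gal(Q(zeta_738)/Q) ≅ Z/6Z × Z/40Z.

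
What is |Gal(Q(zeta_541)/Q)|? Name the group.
|Gal(Q(zeta_541)/Q)| = phi(541) = 540; group ≅ (Z/541Z)^* ≅ Z/540Z

The n-th cyclotomic polynomial Φ_541(x) is the minimal polynomial of zeta_541 over Q and has degree phi(541) = 540. So Q(zeta_541) is a degree-540 Galois extension with Galois group (Z/541Z)^*. (Z/541Z)^* is cyclic since 541 is an odd prime power (or 4). Hence Gal(Q(zeta_541)/Q) ≅ Z/540Z.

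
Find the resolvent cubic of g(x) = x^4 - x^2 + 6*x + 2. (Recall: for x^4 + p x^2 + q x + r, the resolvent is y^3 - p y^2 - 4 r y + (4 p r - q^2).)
h(y) = y^3 + y^2 - 8*y - 44

Identify coefficients: p = -1, q = 6, r = 2.
Plug into h(y) = y^3 - p y^2 - 4 r y + (4 p r - q^2):
  h(y) = y^3 - (-1) y^2 - 4*(2) y + (4*(-1)*(2) - (6)^2)
       = y^3 + (1) y^2 + (-8) y + (-44).
Simplifying: h(y) = y^3 + y^2 - 8*y - 44.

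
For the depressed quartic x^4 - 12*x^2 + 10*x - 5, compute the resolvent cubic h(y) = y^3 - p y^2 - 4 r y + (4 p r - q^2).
h(y) = y^3 + 12*y^2 + 20*y + 140

Identify coefficients: p = -12, q = 10, r = -5.
Plug into h(y) = y^3 - p y^2 - 4 r y + (4 p r - q^2):
  h(y) = y^3 - (-12) y^2 - 4*(-5) y + (4*(-12)*(-5) - (10)^2)
       = y^3 + (12) y^2 + (20) y + (140).
Simplifying: h(y) = y^3 + 12*y^2 + 20*y + 140.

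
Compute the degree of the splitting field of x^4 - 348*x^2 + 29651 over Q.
[K:Q] = 4

f factors as (x^2 - 199)(x^2 - 149); the splitting field is K = Q(sqrt(199), sqrt(149)). Since 199, 149, and 29651 are all non-squares in Q, the three subfields Q(sqrt(199)), Q(sqrt(149)), Q(sqrt(29651)) are distinct degree-2 extensions, so [K:Q] = 4 (Klein four Galois group).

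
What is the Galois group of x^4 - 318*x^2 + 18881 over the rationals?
Gal(K/Q) = V_4 (Klein four-group, Z/2Z × Z/2Z)

f factors as (x^2 - 239)(x^2 - 79), so the splitting field is K = Q(sqrt(239), sqrt(79)). The elements 239, 79, 18881 are all non-squares in Q, so sqrt(239) and sqrt(79) generate independent quadratic extensions. Thus [K:Q] = 4 and Gal(K/Q) is generated by the two order-2 automorphisms sqrt(239) ↦ -sqrt(239) and sqrt(79) ↦ -sqrt(79), giving V_4.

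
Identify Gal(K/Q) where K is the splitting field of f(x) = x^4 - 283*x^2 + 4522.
Gal(K/Q) = V_4 (Klein four-group, Z/2Z × Z/2Z)

f factors as (x^2 - 266)(x^2 - 17), so the splitting field is K = Q(sqrt(266), sqrt(17)). The elements 266, 17, 4522 are all non-squares in Q, so sqrt(266) and sqrt(17) generate independent quadratic extensions. Thus [K:Q] = 4 and Gal(K/Q) is generated by the two order-2 automorphisms sqrt(266) ↦ -sqrt(266) and sqrt(17) ↦ -sqrt(17), giving V_4.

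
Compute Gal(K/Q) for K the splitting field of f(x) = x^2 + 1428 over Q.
Gal(K/Q) = Z/2Z (cyclic of order 2)

x^2 + 1428 is irreducible over Q since -1428 is not a rational square. The splitting field Q(sqrt(-1428)) has degree 2 over Q, and its unique nontrivial automorphism is sqrt(-1428) ↦ -sqrt(-1428). Hence Gal(Q(sqrt(-1428))/Q) = Z/2Z.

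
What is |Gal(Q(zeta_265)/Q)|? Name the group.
|Gal(Q(zeta_265)/Q)| = phi(265) = 208; group ≅ (Z/265Z)^* ≅ Z/4Z × Z/52Z

The n-th cyclotomic polynomial Φ_265(x) is the minimal polynomial of zeta_265 over Q and has degree phi(265) = 208. So Q(zeta_265) is a degree-208 Galois extension with Galois group (Z/265Z)^*. By CRT, (Z/265Z)^* ≅ (Z/5Z)^* × (Z/53Z)^*. Each prime-power unit group is (Z/5Z)^* ≅ Z/4Z; (Z/53Z)^* ≅ Z/52Z. Hence Gal(Q(zeta_265)/Q) ≅ Z/4Z × Z/52Z.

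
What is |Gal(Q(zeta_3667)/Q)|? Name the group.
|Gal(Q(zeta_3667)/Q)| = phi(3667) = 3456; group ≅ (Z/3667Z)^* ≅ Z/18Z × Z/192Z

The n-th cyclotomic polynomial Φ_3667(x) is the minimal polynomial of zeta_3667 over Q and has degree phi(3667) = 3456. So Q(zeta_3667) is a degree-3456 Galois extension with Galois group (Z/3667Z)^*. By CRT, (Z/3667Z)^* ≅ (Z/19Z)^* × (Z/193Z)^*. Each prime-power unit group is (Z/19Z)^* ≅ Z/18Z; (Z/193Z)^* ≅ Z/192Z. Hence Gal(Q(zeta_3667)/Q) ≅ Z/18Z × Z/192Z.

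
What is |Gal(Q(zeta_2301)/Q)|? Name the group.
|Gal(Q(zeta_2301)/Q)| = phi(2301) = 1392; group ≅ (Z/2301Z)^* ≅ Z/2Z × Z/12Z × Z/58Z

The n-th cyclotomic polynomial Φ_2301(x) is the minimal polynomial of zeta_2301 over Q and has degree phi(2301) = 1392. So Q(zeta_2301) is a degree-1392 Galois extension with Galois group (Z/2301Z)^*. By CRT, (Z/2301Z)^* ≅ (Z/3Z)^* × (Z/13Z)^* × (Z/59Z)^*. Each prime-power unit group is (Z/3Z)^* ≅ Z/2Z; (Z/13Z)^* ≅ Z/12Z; (Z/59Z)^* ≅ Z/58Z. Hence Gal(Q(zeta_2301)/Q) ≅ Z/2Z × Z/12Z × Z/58Z.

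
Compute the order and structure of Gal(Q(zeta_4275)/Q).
|Gal(Q(zeta_4275)/Q)| = phi(4275) = 2160; group ≅ (Z/4275Z)^* ≅ Z/6Z × Z/18Z × Z/20Z

The n-th cyclotomic polynomial Φ_4275(x) is the minimal polynomial of zeta_4275 over Q and has degree phi(4275) = 2160. So Q(zeta_4275) is a degree-2160 Galois extension with Galois group (Z/4275Z)^*. By CRT, (Z/4275Z)^* ≅ (Z/9Z)^* × (Z/25Z)^* × (Z/19Z)^*. Each prime-power unit group is (Z/9Z)^* ≅ Z/6Z; (Z/25Z)^* ≅ Z/20Z; (Z/19Z)^* ≅ Z/18Z. Hence Gal(Q(zeta_4275)/Q) ≅ Z/6Z × Z/18Z × Z/20Z.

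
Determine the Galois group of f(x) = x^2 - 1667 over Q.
Gal(K/Q) = Z/2Z (cyclic of order 2)

x^2 - 1667 is irreducible over Q since 1667 is not a rational square. The splitting field Q(sqrt(1667)) has degree 2 over Q, and its unique nontrivial automorphism is sqrt(1667) ↦ -sqrt(1667). Hence Gal(Q(sqrt(1667))/Q) = Z/2Z.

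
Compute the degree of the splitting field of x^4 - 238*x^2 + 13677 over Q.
[K:Q] = 4

f factors as (x^2 - 141)(x^2 - 97); the splitting field is K = Q(sqrt(141), sqrt(97)). Since 141, 97, and 13677 are all non-squares in Q, the three subfields Q(sqrt(141)), Q(sqrt(97)), Q(sqrt(13677)) are distinct degree-2 extensions, so [K:Q] = 4 (Klein four Galois group).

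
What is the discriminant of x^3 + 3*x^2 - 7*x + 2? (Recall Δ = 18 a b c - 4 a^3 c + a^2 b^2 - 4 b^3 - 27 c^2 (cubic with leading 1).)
Δ = 733

For x^3 + a x^2 + b x + c the discriminant is Δ = 18 a b c - 4 a^3 c + a^2 b^2 - 4 b^3 - 27 c^2.
Plug a = 3, b = -7, c = 2:
  18*(3)*(-7)*(2) - 4*(3)^3*(2) + (3)^2*(-7)^2 - 4*(-7)^3 - 27*(2)^2
  = -756 + (-216) + 441 + (1372) + (-108)
  = 733.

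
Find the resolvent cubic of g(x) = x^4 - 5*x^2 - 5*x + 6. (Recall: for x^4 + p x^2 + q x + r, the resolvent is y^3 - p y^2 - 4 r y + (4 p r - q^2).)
h(y) = y^3 + 5*y^2 - 24*y - 145

Identify coefficients: p = -5, q = -5, r = 6.
Plug into h(y) = y^3 - p y^2 - 4 r y + (4 p r - q^2):
  h(y) = y^3 - (-5) y^2 - 4*(6) y + (4*(-5)*(6) - (-5)^2)
       = y^3 + (5) y^2 + (-24) y + (-145).
Simplifying: h(y) = y^3 + 5*y^2 - 24*y - 145.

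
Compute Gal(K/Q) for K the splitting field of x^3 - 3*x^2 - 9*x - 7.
Gal(K/Q) = S_3 (symmetric group of order 6)

Compute the discriminant of x^3 + (-3)*x^2 + (-9)*x + (-7): Δ = -1836. Since Δ is not a rational square, the Galois group is not contained in A_3; it must be the full S_3 (irreducibility of the cubic rules out anything smaller).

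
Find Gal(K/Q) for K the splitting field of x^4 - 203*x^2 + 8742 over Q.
Gal(K/Q) = V_4 (Klein four-group, Z/2Z × Z/2Z)

f factors as (x^2 - 62)(x^2 - 141), so the splitting field is K = Q(sqrt(62), sqrt(141)). The elements 62, 141, 8742 are all non-squares in Q, so sqrt(62) and sqrt(141) generate independent quadratic extensions. Thus [K:Q] = 4 and Gal(K/Q) is generated by the two order-2 automorphisms sqrt(62) ↦ -sqrt(62) and sqrt(141) ↦ -sqrt(141), giving V_4.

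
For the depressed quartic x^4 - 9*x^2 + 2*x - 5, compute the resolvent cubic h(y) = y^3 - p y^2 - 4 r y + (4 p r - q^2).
h(y) = y^3 + 9*y^2 + 20*y + 176

Identify coefficients: p = -9, q = 2, r = -5.
Plug into h(y) = y^3 - p y^2 - 4 r y + (4 p r - q^2):
  h(y) = y^3 - (-9) y^2 - 4*(-5) y + (4*(-9)*(-5) - (2)^2)
       = y^3 + (9) y^2 + (20) y + (176).
Simplifying: h(y) = y^3 + 9*y^2 + 20*y + 176.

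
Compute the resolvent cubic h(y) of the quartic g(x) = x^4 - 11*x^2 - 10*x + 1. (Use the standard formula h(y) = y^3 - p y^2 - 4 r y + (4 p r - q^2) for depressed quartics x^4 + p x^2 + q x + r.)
h(y) = y^3 + 11*y^2 - 4*y - 144

Identify coefficients: p = -11, q = -10, r = 1.
Plug into h(y) = y^3 - p y^2 - 4 r y + (4 p r - q^2):
  h(y) = y^3 - (-11) y^2 - 4*(1) y + (4*(-11)*(1) - (-10)^2)
       = y^3 + (11) y^2 + (-4) y + (-144).
Simplifying: h(y) = y^3 + 11*y^2 - 4*y - 144.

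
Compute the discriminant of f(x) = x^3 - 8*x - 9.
Δ = -139

For a depressed cubic x^3 + p x + q the discriminant is Δ = -4 p^3 - 27 q^2 = -4*(-8)^3 - 27*(-9)^2 = 2048 - 2187 = -139.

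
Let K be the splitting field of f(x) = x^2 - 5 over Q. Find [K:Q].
[K:Q] = 2

The polynomial x^2 - 5 is irreducible over Q since 5 is not a perfect square. Its splitting field is Q(sqrt(5)), which has degree 2 over Q.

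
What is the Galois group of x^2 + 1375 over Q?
Gal(K/Q) = Z/2Z (cyclic of order 2)

x^2 + 1375 is irreducible over Q since -1375 is not a rational square. The splitting field Q(sqrt(-1375)) has degree 2 over Q, and its unique nontrivial automorphism is sqrt(-1375) ↦ -sqrt(-1375). Hence Gal(Q(sqrt(-1375))/Q) = Z/2Z.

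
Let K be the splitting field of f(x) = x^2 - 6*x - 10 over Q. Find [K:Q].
[K:Q] = 2

The discriminant of x^2 + (-6)*x + (-10) is b^2 - 4c = 36 - (-40) = 76. Since 76 is not a perfect square in Q, the polynomial is irreducible over Q. Its two roots generate a degree-2 extension, so [K:Q] = 2.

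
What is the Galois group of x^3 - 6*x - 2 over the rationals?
Gal(K/Q) = S_3 (symmetric group of order 6)

Compute the discriminant of x^3 + (0)*x^2 + (-6)*x + (-2): Δ = 756. Since Δ is not a rational square, the Galois group is not contained in A_3; it must be the full S_3 (irreducibility of the cubic rules out anything smaller).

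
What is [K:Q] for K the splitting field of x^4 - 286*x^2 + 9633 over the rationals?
[K:Q] = 4

f factors as (x^2 - 247)(x^2 - 39); the splitting field is K = Q(sqrt(247), sqrt(39)). Since 247, 39, and 9633 are all non-squares in Q, the three subfields Q(sqrt(247)), Q(sqrt(39)), Q(sqrt(9633)) are distinct degree-2 extensions, so [K:Q] = 4 (Klein four Galois group).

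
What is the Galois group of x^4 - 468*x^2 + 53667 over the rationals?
Gal(K/Q) = V_4 (Klein four-group, Z/2Z × Z/2Z)

f factors as (x^2 - 201)(x^2 - 267), so the splitting field is K = Q(sqrt(201), sqrt(267)). The elements 201, 267, 53667 are all non-squares in Q, so sqrt(201) and sqrt(267) generate independent quadratic extensions. Thus [K:Q] = 4 and Gal(K/Q) is generated by the two order-2 automorphisms sqrt(201) ↦ -sqrt(201) and sqrt(267) ↦ -sqrt(267), giving V_4.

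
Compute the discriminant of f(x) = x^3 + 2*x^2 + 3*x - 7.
Δ = -1927

For x^3 + a x^2 + b x + c the discriminant is Δ = 18 a b c - 4 a^3 c + a^2 b^2 - 4 b^3 - 27 c^2.
Plug a = 2, b = 3, c = -7:
  18*(2)*(3)*(-7) - 4*(2)^3*(-7) + (2)^2*(3)^2 - 4*(3)^3 - 27*(-7)^2
  = -756 + (224) + 36 + (-108) + (-1323)
  = -1927.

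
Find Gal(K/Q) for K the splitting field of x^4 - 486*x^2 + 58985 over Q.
Gal(K/Q) = V_4 (Klein four-group, Z/2Z × Z/2Z)

f factors as (x^2 - 235)(x^2 - 251), so the splitting field is K = Q(sqrt(235), sqrt(251)). The elements 235, 251, 58985 are all non-squares in Q, so sqrt(235) and sqrt(251) generate independent quadratic extensions. Thus [K:Q] = 4 and Gal(K/Q) is generated by the two order-2 automorphisms sqrt(235) ↦ -sqrt(235) and sqrt(251) ↦ -sqrt(251), giving V_4.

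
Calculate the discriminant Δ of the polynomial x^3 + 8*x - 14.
Δ = -7340

For a depressed cubic x^3 + p x + q the discriminant is Δ = -4 p^3 - 27 q^2 = -4*(8)^3 - 27*(-14)^2 = -2048 - 5292 = -7340.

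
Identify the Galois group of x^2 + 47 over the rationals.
Gal(K/Q) = Z/2Z (cyclic of order 2)

x^2 + 47 is irreducible over Q since -47 is not a rational square. The splitting field Q(sqrt(-47)) has degree 2 over Q, and its unique nontrivial automorphism is sqrt(-47) ↦ -sqrt(-47). Hence Gal(Q(sqrt(-47))/Q) = Z/2Z.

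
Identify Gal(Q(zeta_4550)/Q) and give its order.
|Gal(Q(zeta_4550)/Q)| = phi(4550) = 1440; group ≅ (Z/4550Z)^* ≅ Z/6Z × Z/12Z × Z/20Z

The n-th cyclotomic polynomial Φ_4550(x) is the minimal polynomial of zeta_4550 over Q and has degree phi(4550) = 1440. So Q(zeta_4550) is a degree-1440 Galois extension with Galois group (Z/4550Z)^*. By CRT, (Z/4550Z)^* ≅ (Z/2Z)^* × (Z/25Z)^* × (Z/7Z)^* × (Z/13Z)^*. Each prime-power unit group is (Z/2Z)^* ≅ trivial group (order 1); (Z/25Z)^* ≅ Z/20Z; (Z/7Z)^* ≅ Z/6Z; (Z/13Z)^* ≅ Z/12Z. Hence Gal(Q(zeta_4550)/Q) ≅ Z/6Z × Z/12Z × Z/20Z.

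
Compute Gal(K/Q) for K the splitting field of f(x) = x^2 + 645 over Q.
Gal(K/Q) = Z/2Z (cyclic of order 2)

x^2 + 645 is irreducible over Q since -645 is not a rational square. The splitting field Q(sqrt(-645)) has degree 2 over Q, and its unique nontrivial automorphism is sqrt(-645) ↦ -sqrt(-645). Hence Gal(Q(sqrt(-645))/Q) = Z/2Z.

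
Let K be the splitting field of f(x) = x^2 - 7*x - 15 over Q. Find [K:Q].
[K:Q] = 2

The discriminant of x^2 + (-7)*x + (-15) is b^2 - 4c = 49 - (-60) = 109. Since 109 is not a perfect square in Q, the polynomial is irreducible over Q. Its two roots generate a degree-2 extension, so [K:Q] = 2.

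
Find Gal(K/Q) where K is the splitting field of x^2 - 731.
Gal(K/Q) = Z/2Z (cyclic of order 2)

x^2 - 731 is irreducible over Q since 731 is not a rational square. The splitting field Q(sqrt(731)) has degree 2 over Q, and its unique nontrivial automorphism is sqrt(731) ↦ -sqrt(731). Hence Gal(Q(sqrt(731))/Q) = Z/2Z.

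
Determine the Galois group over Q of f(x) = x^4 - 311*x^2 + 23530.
Gal(K/Q) = V_4 (Klein four-group, Z/2Z × Z/2Z)

f factors as (x^2 - 130)(x^2 - 181), so the splitting field is K = Q(sqrt(130), sqrt(181)). The elements 130, 181, 23530 are all non-squares in Q, so sqrt(130) and sqrt(181) generate independent quadratic extensions. Thus [K:Q] = 4 and Gal(K/Q) is generated by the two order-2 automorphisms sqrt(130) ↦ -sqrt(130) and sqrt(181) ↦ -sqrt(181), giving V_4.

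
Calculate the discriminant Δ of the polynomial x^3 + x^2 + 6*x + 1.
Δ = -751

For x^3 + a x^2 + b x + c the discriminant is Δ = 18 a b c - 4 a^3 c + a^2 b^2 - 4 b^3 - 27 c^2.
Plug a = 1, b = 6, c = 1:
  18*(1)*(6)*(1) - 4*(1)^3*(1) + (1)^2*(6)^2 - 4*(6)^3 - 27*(1)^2
  = 108 + (-4) + 36 + (-864) + (-27)
  = -751.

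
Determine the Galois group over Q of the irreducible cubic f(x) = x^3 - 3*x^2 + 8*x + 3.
Gal(K/Q) = S_3 (symmetric group of order 6)

Compute the discriminant of x^3 + (-3)*x^2 + (8)*x + (3): Δ = -2687. Since Δ is not a rational square, the Galois group is not contained in A_3; it must be the full S_3 (irreducibility of the cubic rules out anything smaller).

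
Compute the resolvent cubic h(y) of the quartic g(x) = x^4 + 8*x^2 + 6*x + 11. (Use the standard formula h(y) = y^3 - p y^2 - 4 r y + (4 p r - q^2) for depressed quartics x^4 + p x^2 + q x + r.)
h(y) = y^3 - 8*y^2 - 44*y + 316

Identify coefficients: p = 8, q = 6, r = 11.
Plug into h(y) = y^3 - p y^2 - 4 r y + (4 p r - q^2):
  h(y) = y^3 - (8) y^2 - 4*(11) y + (4*(8)*(11) - (6)^2)
       = y^3 + (-8) y^2 + (-44) y + (316).
Simplifying: h(y) = y^3 - 8*y^2 - 44*y + 316.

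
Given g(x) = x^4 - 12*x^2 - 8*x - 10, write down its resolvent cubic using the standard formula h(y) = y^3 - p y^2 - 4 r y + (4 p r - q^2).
h(y) = y^3 + 12*y^2 + 40*y + 416

Identify coefficients: p = -12, q = -8, r = -10.
Plug into h(y) = y^3 - p y^2 - 4 r y + (4 p r - q^2):
  h(y) = y^3 - (-12) y^2 - 4*(-10) y + (4*(-12)*(-10) - (-8)^2)
       = y^3 + (12) y^2 + (40) y + (416).
Simplifying: h(y) = y^3 + 12*y^2 + 40*y + 416.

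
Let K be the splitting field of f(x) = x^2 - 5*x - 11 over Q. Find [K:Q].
[K:Q] = 2

The discriminant of x^2 + (-5)*x + (-11) is b^2 - 4c = 25 - (-44) = 69. Since 69 is not a perfect square in Q, the polynomial is irreducible over Q. Its two roots generate a degree-2 extension, so [K:Q] = 2.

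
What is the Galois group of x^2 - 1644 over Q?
Gal(K/Q) = Z/2Z (cyclic of order 2)

x^2 - 1644 is irreducible over Q since 1644 is not a rational square. The splitting field Q(sqrt(1644)) has degree 2 over Q, and its unique nontrivial automorphism is sqrt(1644) ↦ -sqrt(1644). Hence Gal(Q(sqrt(1644))/Q) = Z/2Z.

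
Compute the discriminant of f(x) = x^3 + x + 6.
Δ = -976

For x^3 + a x^2 + b x + c the discriminant is Δ = 18 a b c - 4 a^3 c + a^2 b^2 - 4 b^3 - 27 c^2.
Plug a = 0, b = 1, c = 6:
  18*(0)*(1)*(6) - 4*(0)^3*(6) + (0)^2*(1)^2 - 4*(1)^3 - 27*(6)^2
  = 0 + (0) + 0 + (-4) + (-972)
  = -976.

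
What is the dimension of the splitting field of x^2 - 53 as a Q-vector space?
[K:Q] = 2

The polynomial x^2 - 53 is irreducible over Q since 53 is not a perfect square. Its splitting field is Q(sqrt(53)), which has degree 2 over Q.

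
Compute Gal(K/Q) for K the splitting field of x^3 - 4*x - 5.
Gal(K/Q) = S_3 (symmetric group of order 6)

Compute the discriminant of x^3 + (0)*x^2 + (-4)*x + (-5): Δ = -419. Since Δ is not a rational square, the Galois group is not contained in A_3; it must be the full S_3 (irreducibility of the cubic rules out anything smaller).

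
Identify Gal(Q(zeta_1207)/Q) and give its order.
|Gal(Q(zeta_1207)/Q)| = phi(1207) = 1120; group ≅ (Z/1207Z)^* ≅ Z/16Z × Z/70Z

The n-th cyclotomic polynomial Φ_1207(x) is the minimal polynomial of zeta_1207 over Q and has degree phi(1207) = 1120. So Q(zeta_1207) is a degree-1120 Galois extension with Galois group (Z/1207Z)^*. By CRT, (Z/1207Z)^* ≅ (Z/17Z)^* × (Z/71Z)^*. Each prime-power unit group is (Z/17Z)^* ≅ Z/16Z; (Z/71Z)^* ≅ Z/70Z. Hence Gal(Q(zeta_1207)/Q) ≅ Z/16Z × Z/70Z.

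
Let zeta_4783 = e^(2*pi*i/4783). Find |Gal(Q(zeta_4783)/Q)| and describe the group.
|Gal(Q(zeta_4783)/Q)| = phi(4783) = 4782; group ≅ (Z/4783Z)^* ≅ Z/4782Z

The n-th cyclotomic polynomial Φ_4783(x) is the minimal polynomial of zeta_4783 over Q and has degree phi(4783) = 4782. So Q(zeta_4783) is a degree-4782 Galois extension with Galois group (Z/4783Z)^*. (Z/4783Z)^* is cyclic since 4783 is an odd prime power (or 4). Hence Gal(Q(zeta_4783)/Q) ≅ Z/4782Z.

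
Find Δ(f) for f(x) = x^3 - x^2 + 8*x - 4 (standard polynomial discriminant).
Δ = -1856

For x^3 + a x^2 + b x + c the discriminant is Δ = 18 a b c - 4 a^3 c + a^2 b^2 - 4 b^3 - 27 c^2.
Plug a = -1, b = 8, c = -4:
  18*(-1)*(8)*(-4) - 4*(-1)^3*(-4) + (-1)^2*(8)^2 - 4*(8)^3 - 27*(-4)^2
  = 576 + (-16) + 64 + (-2048) + (-432)
  = -1856.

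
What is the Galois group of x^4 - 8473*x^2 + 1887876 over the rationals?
Gal(K/Q) = Z/2Z (cyclic of order 2)

f factors as (x^2 - 8244)(x^2 - 229), so the splitting field is K = Q(sqrt(8244), sqrt(229)). The squarefree part of 8244 is 229 and the squarefree part of 229 is also 229, so sqrt(8244) and sqrt(229) are both rational multiples of sqrt(229). Hence Q(sqrt(8244)) = Q(sqrt(229)) = Q(sqrt(229)), and the splitting field collapses to a single degree-2 extension with Galois group Z/2Z.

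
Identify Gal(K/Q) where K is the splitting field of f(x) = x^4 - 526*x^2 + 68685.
Gal(K/Q) = V_4 (Klein four-group, Z/2Z × Z/2Z)

f factors as (x^2 - 285)(x^2 - 241), so the splitting field is K = Q(sqrt(285), sqrt(241)). The elements 285, 241, 68685 are all non-squares in Q, so sqrt(285) and sqrt(241) generate independent quadratic extensions. Thus [K:Q] = 4 and Gal(K/Q) is generated by the two order-2 automorphisms sqrt(285) ↦ -sqrt(285) and sqrt(241) ↦ -sqrt(241), giving V_4.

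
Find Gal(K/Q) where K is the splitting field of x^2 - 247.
Gal(K/Q) = Z/2Z (cyclic of order 2)

x^2 - 247 is irreducible over Q since 247 is not a rational square. The splitting field Q(sqrt(247)) has degree 2 over Q, and its unique nontrivial automorphism is sqrt(247) ↦ -sqrt(247). Hence Gal(Q(sqrt(247))/Q) = Z/2Z.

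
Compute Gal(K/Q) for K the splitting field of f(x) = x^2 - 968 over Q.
Gal(K/Q) = Z/2Z (cyclic of order 2)

x^2 - 968 is irreducible over Q since 968 is not a rational square. The splitting field Q(sqrt(968)) has degree 2 over Q, and its unique nontrivial automorphism is sqrt(968) ↦ -sqrt(968). Hence Gal(Q(sqrt(968))/Q) = Z/2Z.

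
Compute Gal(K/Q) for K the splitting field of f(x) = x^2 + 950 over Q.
Gal(K/Q) = Z/2Z (cyclic of order 2)

x^2 + 950 is irreducible over Q since -950 is not a rational square. The splitting field Q(sqrt(-950)) has degree 2 over Q, and its unique nontrivial automorphism is sqrt(-950) ↦ -sqrt(-950). Hence Gal(Q(sqrt(-950))/Q) = Z/2Z.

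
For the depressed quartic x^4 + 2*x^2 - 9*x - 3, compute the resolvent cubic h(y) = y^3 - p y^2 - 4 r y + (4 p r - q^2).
h(y) = y^3 - 2*y^2 + 12*y - 105

Identify coefficients: p = 2, q = -9, r = -3.
Plug into h(y) = y^3 - p y^2 - 4 r y + (4 p r - q^2):
  h(y) = y^3 - (2) y^2 - 4*(-3) y + (4*(2)*(-3) - (-9)^2)
       = y^3 + (-2) y^2 + (12) y + (-105).
Simplifying: h(y) = y^3 - 2*y^2 + 12*y - 105.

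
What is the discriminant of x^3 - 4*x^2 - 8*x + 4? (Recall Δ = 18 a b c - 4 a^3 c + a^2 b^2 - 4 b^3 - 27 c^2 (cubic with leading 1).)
Δ = 5968

For x^3 + a x^2 + b x + c the discriminant is Δ = 18 a b c - 4 a^3 c + a^2 b^2 - 4 b^3 - 27 c^2.
Plug a = -4, b = -8, c = 4:
  18*(-4)*(-8)*(4) - 4*(-4)^3*(4) + (-4)^2*(-8)^2 - 4*(-8)^3 - 27*(4)^2
  = 2304 + (1024) + 1024 + (2048) + (-432)
  = 5968.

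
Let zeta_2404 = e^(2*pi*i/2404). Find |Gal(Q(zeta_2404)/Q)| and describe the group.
|Gal(Q(zeta_2404)/Q)| = phi(2404) = 1200; group ≅ (Z/2404Z)^* ≅ Z/2Z × Z/600Z

The n-th cyclotomic polynomial Φ_2404(x) is the minimal polynomial of zeta_2404 over Q and has degree phi(2404) = 1200. So Q(zeta_2404) is a degree-1200 Galois extension with Galois group (Z/2404Z)^*. By CRT, (Z/2404Z)^* ≅ (Z/4Z)^* × (Z/601Z)^*. Each prime-power unit group is (Z/4Z)^* ≅ Z/2Z; (Z/601Z)^* ≅ Z/600Z. Hence Gal(Q(zeta_2404)/Q) ≅ Z/2Z × Z/600Z.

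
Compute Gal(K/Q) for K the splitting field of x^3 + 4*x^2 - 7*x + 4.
Gal(K/Q) = S_3 (symmetric group of order 6)

Compute the discriminant of x^3 + (4)*x^2 + (-7)*x + (4): Δ = -1316. Since Δ is not a rational square, the Galois group is not contained in A_3; it must be the full S_3 (irreducibility of the cubic rules out anything smaller).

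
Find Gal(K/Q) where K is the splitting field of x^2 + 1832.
Gal(K/Q) = Z/2Z (cyclic of order 2)

x^2 + 1832 is irreducible over Q since -1832 is not a rational square. The splitting field Q(sqrt(-1832)) has degree 2 over Q, and its unique nontrivial automorphism is sqrt(-1832) ↦ -sqrt(-1832). Hence Gal(Q(sqrt(-1832))/Q) = Z/2Z.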